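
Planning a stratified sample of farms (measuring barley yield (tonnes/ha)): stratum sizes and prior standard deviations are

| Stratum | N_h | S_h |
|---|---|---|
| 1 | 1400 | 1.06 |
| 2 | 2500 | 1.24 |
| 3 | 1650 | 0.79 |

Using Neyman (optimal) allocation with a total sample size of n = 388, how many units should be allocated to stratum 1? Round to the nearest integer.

Neyman allocation: n_h = n · N_h S_h / Σ N_i S_i, with n = 388.
  stratum 1: N_h·S_h = 1400·1.06 = 1484.00
  stratum 2: N_h·S_h = 2500·1.24 = 3100.00
  stratum 3: N_h·S_h = 1650·0.79 = 1303.50
Σ N_h S_h = 5887.50
n for stratum 1 = 388·1484.00/5887.50 = 97.799 → 98

98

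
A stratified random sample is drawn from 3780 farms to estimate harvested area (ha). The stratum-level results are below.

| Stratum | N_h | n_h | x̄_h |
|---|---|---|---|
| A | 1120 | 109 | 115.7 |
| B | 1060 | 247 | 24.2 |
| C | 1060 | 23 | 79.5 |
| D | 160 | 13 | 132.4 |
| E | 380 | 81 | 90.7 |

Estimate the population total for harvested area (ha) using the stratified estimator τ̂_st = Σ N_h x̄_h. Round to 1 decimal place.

τ̂_st ≈ 295156.0

τ̂_st = Σ N_h x̄_h = 1120·115.7 + 1060·24.2 + 1060·79.5 + 160·132.4 + 380·90.7 = 295156.0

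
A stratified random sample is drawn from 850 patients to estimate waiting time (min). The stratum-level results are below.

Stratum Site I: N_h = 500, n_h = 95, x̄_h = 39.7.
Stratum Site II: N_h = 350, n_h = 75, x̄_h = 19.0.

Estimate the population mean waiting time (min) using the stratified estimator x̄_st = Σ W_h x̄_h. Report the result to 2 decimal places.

N = Σ N_h = 850. Stratum weights W_h = N_h/N.
x̄_st = (500·39.7 + 350·19.0) / 850 = 31.1765

x̄_st ≈ 31.18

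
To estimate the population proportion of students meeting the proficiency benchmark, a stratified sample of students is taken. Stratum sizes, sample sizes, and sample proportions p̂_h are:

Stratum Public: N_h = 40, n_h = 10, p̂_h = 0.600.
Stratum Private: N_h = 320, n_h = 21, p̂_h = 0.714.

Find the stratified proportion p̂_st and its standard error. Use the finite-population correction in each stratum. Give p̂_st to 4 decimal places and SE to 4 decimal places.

N = 360; stratum weights W_h = N_h/N.
p̂_st = Σ W_h p̂_h = (40·0.600 + 320·0.714)/360 = 0.70133
V̂(p̂_st) = Σ W_h² (1 − n_h/N_h) p̂_h(1−p̂_h)/(n_h−1):
  stratum Public: (40/360)²·(1 − 10/40)·0.600·0.400/9 = 0.000246914
  stratum Private: (320/360)²·(1 − 21/320)·0.714·0.286/20 = 0.0075379
V̂(p̂_st) = 0.00778481; SE = √V̂ = 0.0882316

p̂_st ≈ 0.7013, SE ≈ 0.0882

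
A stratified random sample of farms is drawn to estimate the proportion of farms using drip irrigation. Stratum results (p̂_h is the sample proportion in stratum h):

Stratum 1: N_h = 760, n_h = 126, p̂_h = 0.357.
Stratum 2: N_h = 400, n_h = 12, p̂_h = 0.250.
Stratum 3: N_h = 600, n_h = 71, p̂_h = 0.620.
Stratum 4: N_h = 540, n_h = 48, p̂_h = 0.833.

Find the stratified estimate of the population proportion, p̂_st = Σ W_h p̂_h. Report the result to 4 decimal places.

N = 2300; stratum weights W_h = N_h/N.
p̂_st = Σ W_h p̂_h = (760·0.357 + 400·0.250 + 600·0.620 + 540·0.833)/2300 = 0.51876

p̂_st ≈ 0.5188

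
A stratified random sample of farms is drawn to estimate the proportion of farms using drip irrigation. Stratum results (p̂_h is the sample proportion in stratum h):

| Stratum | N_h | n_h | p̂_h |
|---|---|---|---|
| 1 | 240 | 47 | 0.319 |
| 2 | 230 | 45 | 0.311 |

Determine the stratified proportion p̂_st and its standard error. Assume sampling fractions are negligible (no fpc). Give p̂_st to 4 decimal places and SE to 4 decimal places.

N = 470; stratum weights W_h = N_h/N.
p̂_st = Σ W_h p̂_h = (240·0.319 + 230·0.311)/470 = 0.31509
V̂(p̂_st) = Σ W_h² p̂_h(1−p̂_h)/(n_h−1):
  stratum 1: (240/470)²·0.319·0.681/46 = 0.00123142
  stratum 2: (230/470)²·0.311·0.689/44 = 0.00116624
V̂(p̂_st) = 0.00239766; SE = √V̂ = 0.0489659

p̂_st ≈ 0.3151, SE ≈ 0.0490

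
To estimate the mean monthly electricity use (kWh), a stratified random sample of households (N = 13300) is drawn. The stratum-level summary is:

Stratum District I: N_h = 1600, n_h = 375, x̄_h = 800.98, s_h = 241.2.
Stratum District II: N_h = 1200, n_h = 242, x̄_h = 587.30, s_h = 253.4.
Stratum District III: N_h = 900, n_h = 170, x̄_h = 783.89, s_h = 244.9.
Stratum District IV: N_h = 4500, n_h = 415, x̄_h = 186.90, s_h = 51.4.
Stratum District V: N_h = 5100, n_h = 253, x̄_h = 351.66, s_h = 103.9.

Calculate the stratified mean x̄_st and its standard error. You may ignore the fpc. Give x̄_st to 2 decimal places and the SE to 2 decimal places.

x̄_st ≈ 400.48, SE ≈ 3.61

x̄_st = Σ W_h x̄_h = (1600·800.98 + 1200·587.30 + 900·783.89 + 4500·186.90 + 5100·351.66)/13300 = 400.47707
V̂(x̄_st) = Σ W_h² s_h²/n_h, with W_h = N_h/N and N = 13300:
  stratum District I: (1600/13300)²·241.2²/375 = 2.24523
  stratum District II: (1200/13300)²·253.4²/242 = 2.16002
  stratum District III: (900/13300)²·244.9²/170 = 1.61551
  stratum District IV: (4500/13300)²·51.4²/415 = 0.728786
  stratum District V: (5100/13300)²·103.9²/253 = 6.27405
V̂(x̄_st) = 13.0236
SE(x̄_st) = √13.0236 = 3.60882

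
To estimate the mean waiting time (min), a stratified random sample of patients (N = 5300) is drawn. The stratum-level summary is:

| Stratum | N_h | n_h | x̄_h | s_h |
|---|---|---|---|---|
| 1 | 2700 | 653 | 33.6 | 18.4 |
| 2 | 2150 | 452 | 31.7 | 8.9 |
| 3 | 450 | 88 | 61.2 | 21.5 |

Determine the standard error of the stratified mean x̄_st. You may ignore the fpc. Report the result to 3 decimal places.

V̂(x̄_st) = Σ W_h² s_h²/n_h, with W_h = N_h/N and N = 5300:
  stratum 1: (2700/5300)²·18.4²/653 = 0.134555
  stratum 2: (2150/5300)²·8.9²/452 = 0.0288381
  stratum 3: (450/5300)²·21.5²/88 = 0.0378676
V̂(x̄_st) = 0.20126
SE(x̄_st) = √0.20126 = 0.44862

SE(x̄_st) ≈ 0.449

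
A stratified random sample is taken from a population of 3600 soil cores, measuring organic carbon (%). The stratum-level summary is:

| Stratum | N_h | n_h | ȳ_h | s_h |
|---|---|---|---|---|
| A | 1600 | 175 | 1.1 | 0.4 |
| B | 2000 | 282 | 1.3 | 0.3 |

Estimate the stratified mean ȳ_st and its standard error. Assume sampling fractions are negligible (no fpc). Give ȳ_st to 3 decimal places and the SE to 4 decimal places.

ȳ_st ≈ 1.211, SE ≈ 0.0167

ȳ_st = Σ W_h ȳ_h = (1600·1.1 + 2000·1.3)/3600 = 1.21111
V̂(ȳ_st) = Σ W_h² s_h²/n_h, with W_h = N_h/N and N = 3600:
  stratum A: (1600/3600)²·0.4²/175 = 0.0001806
  stratum B: (2000/3600)²·0.3²/282 = 9.85028e-05
V̂(ȳ_st) = 0.000279102
SE(ȳ_st) = √0.000279102 = 0.0167064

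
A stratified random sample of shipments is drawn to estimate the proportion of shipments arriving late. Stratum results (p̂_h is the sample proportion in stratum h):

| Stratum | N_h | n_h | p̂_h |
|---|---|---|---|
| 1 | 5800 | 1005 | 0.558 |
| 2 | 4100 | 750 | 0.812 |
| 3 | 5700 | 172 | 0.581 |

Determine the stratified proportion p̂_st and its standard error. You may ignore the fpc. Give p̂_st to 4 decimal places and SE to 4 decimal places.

p̂_st ≈ 0.6332, SE ≈ 0.0154

N = 15600; stratum weights W_h = N_h/N.
p̂_st = Σ W_h p̂_h = (5800·0.558 + 4100·0.812 + 5700·0.581)/15600 = 0.63316
V̂(p̂_st) = Σ W_h² p̂_h(1−p̂_h)/(n_h−1):
  stratum 1: (5800/15600)²·0.558·0.442/1004 = 3.3957e-05
  stratum 2: (4100/15600)²·0.812·0.188/749 = 1.40783e-05
  stratum 3: (5700/15600)²·0.581·0.419/171 = 0.000190062
V̂(p̂_st) = 0.000238097; SE = √V̂ = 0.0154304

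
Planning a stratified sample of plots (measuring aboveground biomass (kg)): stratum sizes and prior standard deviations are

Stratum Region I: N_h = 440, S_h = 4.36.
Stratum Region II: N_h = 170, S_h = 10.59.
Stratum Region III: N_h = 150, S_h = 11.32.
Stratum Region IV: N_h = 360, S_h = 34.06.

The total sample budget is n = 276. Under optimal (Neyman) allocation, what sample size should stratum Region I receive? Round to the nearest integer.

30

Neyman allocation: n_h = n · N_h S_h / Σ N_i S_i, with n = 276.
  stratum Region I: N_h·S_h = 440·4.36 = 1918.40
  stratum Region II: N_h·S_h = 170·10.59 = 1800.30
  stratum Region III: N_h·S_h = 150·11.32 = 1698.00
  stratum Region IV: N_h·S_h = 360·34.06 = 12261.60
Σ N_h S_h = 17678.30
n for stratum Region I = 276·1918.40/17678.30 = 29.951 → 30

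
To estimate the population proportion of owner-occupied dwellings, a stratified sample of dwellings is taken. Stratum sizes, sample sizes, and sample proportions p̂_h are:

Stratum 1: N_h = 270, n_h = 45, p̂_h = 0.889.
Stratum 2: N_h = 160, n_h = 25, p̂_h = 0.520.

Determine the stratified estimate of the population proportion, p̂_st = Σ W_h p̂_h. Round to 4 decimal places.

p̂_st ≈ 0.7517

N = 430; stratum weights W_h = N_h/N.
p̂_st = Σ W_h p̂_h = (270·0.889 + 160·0.520)/430 = 0.75170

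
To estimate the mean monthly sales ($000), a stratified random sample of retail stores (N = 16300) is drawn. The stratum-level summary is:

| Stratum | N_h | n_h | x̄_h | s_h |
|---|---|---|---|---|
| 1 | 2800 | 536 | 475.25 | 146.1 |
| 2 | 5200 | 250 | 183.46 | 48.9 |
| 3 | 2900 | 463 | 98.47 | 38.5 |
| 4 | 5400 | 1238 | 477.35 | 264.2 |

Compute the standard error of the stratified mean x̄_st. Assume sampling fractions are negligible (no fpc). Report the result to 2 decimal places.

V̂(x̄_st) = Σ W_h² s_h²/n_h, with W_h = N_h/N and N = 16300:
  stratum 1: (2800/16300)²·146.1²/536 = 1.1751
  stratum 2: (5200/16300)²·48.9²/250 = 0.97344
  stratum 3: (2900/16300)²·38.5²/463 = 0.101335
  stratum 4: (5400/16300)²·264.2²/1238 = 6.1881
V̂(x̄_st) = 8.43798
SE(x̄_st) = √8.43798 = 2.90482

SE(x̄_st) ≈ 2.90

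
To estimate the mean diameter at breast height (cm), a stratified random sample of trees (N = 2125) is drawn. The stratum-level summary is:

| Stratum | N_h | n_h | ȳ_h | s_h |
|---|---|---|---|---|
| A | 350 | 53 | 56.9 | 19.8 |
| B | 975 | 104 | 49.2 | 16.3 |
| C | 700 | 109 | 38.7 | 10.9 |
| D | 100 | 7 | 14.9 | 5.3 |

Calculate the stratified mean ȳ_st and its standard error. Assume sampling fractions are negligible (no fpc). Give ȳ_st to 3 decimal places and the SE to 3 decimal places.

ȳ_st = Σ W_h ȳ_h = (350·56.9 + 975·49.2 + 700·38.7 + 100·14.9)/2125 = 45.39529
V̂(ȳ_st) = Σ W_h² s_h²/n_h, with W_h = N_h/N and N = 2125:
  stratum A: (350/2125)²·19.8²/53 = 0.200666
  stratum B: (975/2125)²·16.3²/104 = 0.537815
  stratum C: (700/2125)²·10.9²/109 = 0.118278
  stratum D: (100/2125)²·5.3²/7 = 0.0088866
V̂(ȳ_st) = 0.865646
SE(ȳ_st) = √0.865646 = 0.930401

ȳ_st ≈ 45.395, SE ≈ 0.930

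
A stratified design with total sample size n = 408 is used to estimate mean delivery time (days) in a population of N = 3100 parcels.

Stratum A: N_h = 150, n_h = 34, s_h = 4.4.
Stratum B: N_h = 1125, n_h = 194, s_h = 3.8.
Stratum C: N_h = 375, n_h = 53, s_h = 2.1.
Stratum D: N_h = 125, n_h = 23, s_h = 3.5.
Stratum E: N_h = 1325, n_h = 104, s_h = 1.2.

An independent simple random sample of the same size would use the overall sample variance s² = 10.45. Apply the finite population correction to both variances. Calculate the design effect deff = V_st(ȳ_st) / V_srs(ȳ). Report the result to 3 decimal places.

deff ≈ 0.595

V̂(ȳ_st) = Σ W_h² (1 − n_h/N_h) s_h²/n_h, with W_h = N_h/N and N = 3100:
  stratum A: (150/3100)²·(1 − 34/150)·4.4²/34 = 0.00103098
  stratum B: (1125/3100)²·(1 − 194/1125)·3.8²/194 = 0.00811231
  stratum C: (375/3100)²·(1 − 53/375)·2.1²/53 = 0.00104551
  stratum D: (125/3100)²·(1 − 23/125)·3.5²/23 = 0.000706635
  stratum E: (1325/3100)²·(1 − 104/1325)·1.2²/104 = 0.00233097
V_st = 0.0132264
V_srs = (1 − 408/3100)·10.45/408 = 0.0222418
deff = V_st / V_srs = 0.0132264/0.0222418 = 0.5947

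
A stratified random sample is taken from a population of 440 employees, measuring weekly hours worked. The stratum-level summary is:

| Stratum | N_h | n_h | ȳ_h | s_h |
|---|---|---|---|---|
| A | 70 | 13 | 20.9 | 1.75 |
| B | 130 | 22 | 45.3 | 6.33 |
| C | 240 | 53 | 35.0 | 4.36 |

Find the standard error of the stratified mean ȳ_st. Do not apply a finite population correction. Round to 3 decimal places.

SE(ȳ_st) ≈ 0.521

V̂(ȳ_st) = Σ W_h² s_h²/n_h, with W_h = N_h/N and N = 440:
  stratum A: (70/440)²·1.75²/13 = 0.00596243
  stratum B: (130/440)²·6.33²/22 = 0.158989
  stratum C: (240/440)²·4.36²/53 = 0.106712
V̂(ȳ_st) = 0.271663
SE(ȳ_st) = √0.271663 = 0.521213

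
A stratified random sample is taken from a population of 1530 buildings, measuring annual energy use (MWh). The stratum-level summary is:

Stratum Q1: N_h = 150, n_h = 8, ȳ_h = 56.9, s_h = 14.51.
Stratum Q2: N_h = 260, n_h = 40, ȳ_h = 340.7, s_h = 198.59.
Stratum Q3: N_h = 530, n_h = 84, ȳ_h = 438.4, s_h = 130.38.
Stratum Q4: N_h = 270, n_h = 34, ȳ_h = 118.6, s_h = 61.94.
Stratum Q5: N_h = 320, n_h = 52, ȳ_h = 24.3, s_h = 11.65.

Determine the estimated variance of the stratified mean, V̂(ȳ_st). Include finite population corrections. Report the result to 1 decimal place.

V̂(ȳ_st) ≈ 47.9

V̂(ȳ_st) = Σ W_h² (1 − n_h/N_h) s_h²/n_h, with W_h = N_h/N and N = 1530:
  stratum Q1: (150/1530)²·(1 − 8/150)·14.51²/8 = 0.239465
  stratum Q2: (260/1530)²·(1 − 40/260)·198.59²/40 = 24.0917
  stratum Q3: (530/1530)²·(1 − 84/530)·130.38²/84 = 20.4348
  stratum Q4: (270/1530)²·(1 − 34/270)·61.94²/34 = 3.07154
  stratum Q5: (320/1530)²·(1 − 52/320)·11.65²/52 = 0.0956204
V̂(ȳ_st) = 47.9332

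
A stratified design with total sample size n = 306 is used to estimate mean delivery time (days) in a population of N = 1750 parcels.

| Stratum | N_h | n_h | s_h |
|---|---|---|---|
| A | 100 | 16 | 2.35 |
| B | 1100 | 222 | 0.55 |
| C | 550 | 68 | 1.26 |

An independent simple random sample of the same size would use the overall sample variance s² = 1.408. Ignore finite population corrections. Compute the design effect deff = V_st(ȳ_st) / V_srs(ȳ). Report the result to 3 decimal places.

V̂(ȳ_st) = Σ W_h² s_h²/n_h, with W_h = N_h/N and N = 1750:
  stratum A: (100/1750)²·2.35²/16 = 0.00112704
  stratum B: (1100/1750)²·0.55²/222 = 0.000538371
  stratum C: (550/1750)²·1.26²/68 = 0.00230612
V_st = 0.00397153
V_srs = s²/n = 1.408/306 = 0.00460131
deff = V_st / V_srs = 0.00397153/0.00460131 = 0.8631

deff ≈ 0.863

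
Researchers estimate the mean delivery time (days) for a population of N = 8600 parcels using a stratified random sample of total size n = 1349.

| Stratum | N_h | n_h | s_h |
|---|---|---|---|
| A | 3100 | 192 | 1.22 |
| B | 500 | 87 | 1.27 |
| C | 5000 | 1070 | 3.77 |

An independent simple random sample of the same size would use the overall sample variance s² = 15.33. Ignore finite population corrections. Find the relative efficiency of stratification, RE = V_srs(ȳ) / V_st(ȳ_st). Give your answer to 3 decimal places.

RE ≈ 2.044

V̂(ȳ_st) = Σ W_h² s_h²/n_h, with W_h = N_h/N and N = 8600:
  stratum A: (3100/8600)²·1.22²/192 = 0.00100727
  stratum B: (500/8600)²·1.27²/87 = 6.26659e-05
  stratum C: (5000/8600)²·3.77²/1070 = 0.00448996
V_st = 0.00555989
V_srs = s²/n = 15.33/1349 = 0.011364
Relative efficiency = V_srs / V_st = 0.011364/0.00555989 = 2.0439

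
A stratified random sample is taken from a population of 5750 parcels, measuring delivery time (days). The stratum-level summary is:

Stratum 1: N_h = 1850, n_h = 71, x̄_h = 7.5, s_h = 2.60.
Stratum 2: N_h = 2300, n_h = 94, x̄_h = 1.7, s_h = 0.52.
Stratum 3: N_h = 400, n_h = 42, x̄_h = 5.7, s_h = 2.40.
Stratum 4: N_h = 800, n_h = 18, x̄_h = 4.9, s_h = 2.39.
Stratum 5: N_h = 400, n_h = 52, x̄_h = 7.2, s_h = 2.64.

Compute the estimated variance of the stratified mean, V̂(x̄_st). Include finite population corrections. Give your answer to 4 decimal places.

V̂(x̄_st) = Σ W_h² (1 − n_h/N_h) s_h²/n_h, with W_h = N_h/N and N = 5750:
  stratum 1: (1850/5750)²·(1 − 71/1850)·2.60²/71 = 0.00947764
  stratum 2: (2300/5750)²·(1 − 94/2300)·0.52²/94 = 0.000441445
  stratum 3: (400/5750)²·(1 − 42/400)·2.40²/42 = 0.000593992
  stratum 4: (800/5750)²·(1 − 18/800)·2.39²/18 = 0.0060046
  stratum 5: (400/5750)²·(1 − 52/400)·2.64²/52 = 0.000564297
V̂(x̄_st) = 0.017082

V̂(x̄_st) ≈ 0.0171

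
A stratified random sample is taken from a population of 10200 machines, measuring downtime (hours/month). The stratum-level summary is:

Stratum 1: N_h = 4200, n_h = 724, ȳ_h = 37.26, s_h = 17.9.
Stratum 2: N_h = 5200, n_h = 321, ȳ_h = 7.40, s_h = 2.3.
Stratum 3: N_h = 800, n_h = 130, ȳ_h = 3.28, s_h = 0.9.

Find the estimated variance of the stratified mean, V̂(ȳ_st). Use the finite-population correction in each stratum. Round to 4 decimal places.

V̂(ȳ_st) ≈ 0.0662

V̂(ȳ_st) = Σ W_h² (1 − n_h/N_h) s_h²/n_h, with W_h = N_h/N and N = 10200:
  stratum 1: (4200/10200)²·(1 − 724/4200)·17.9²/724 = 0.0621007
  stratum 2: (5200/10200)²·(1 − 321/5200)·2.3²/321 = 0.00401869
  stratum 3: (800/10200)²·(1 − 130/800)·0.9²/130 = 3.21001e-05
V̂(ȳ_st) = 0.0661514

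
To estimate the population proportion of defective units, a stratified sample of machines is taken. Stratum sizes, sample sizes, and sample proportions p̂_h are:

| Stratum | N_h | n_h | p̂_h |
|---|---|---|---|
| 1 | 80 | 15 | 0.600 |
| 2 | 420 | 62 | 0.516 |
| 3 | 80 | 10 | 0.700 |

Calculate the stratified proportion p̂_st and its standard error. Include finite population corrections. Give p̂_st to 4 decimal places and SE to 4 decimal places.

N = 580; stratum weights W_h = N_h/N.
p̂_st = Σ W_h p̂_h = (80·0.600 + 420·0.516 + 80·0.700)/580 = 0.55297
V̂(p̂_st) = Σ W_h² (1 − n_h/N_h) p̂_h(1−p̂_h)/(n_h−1):
  stratum 1: (80/580)²·(1 − 15/80)·0.600·0.400/14 = 0.000264991
  stratum 2: (420/580)²·(1 − 62/420)·0.516·0.484/61 = 0.00182996
  stratum 3: (80/580)²·(1 − 10/80)·0.700·0.300/9 = 0.000388426
V̂(p̂_st) = 0.00248338; SE = √V̂ = 0.0498335

p̂_st ≈ 0.5530, SE ≈ 0.0498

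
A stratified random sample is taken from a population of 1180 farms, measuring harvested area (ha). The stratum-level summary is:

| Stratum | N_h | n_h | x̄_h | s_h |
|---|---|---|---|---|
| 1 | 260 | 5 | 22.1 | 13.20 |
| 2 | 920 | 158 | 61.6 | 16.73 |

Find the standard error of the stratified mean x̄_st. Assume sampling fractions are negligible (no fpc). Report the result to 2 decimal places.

SE(x̄_st) ≈ 1.66

V̂(x̄_st) = Σ W_h² s_h²/n_h, with W_h = N_h/N and N = 1180:
  stratum 1: (260/1180)²·13.20²/5 = 1.69184
  stratum 2: (920/1180)²·16.73²/158 = 1.07683
V̂(x̄_st) = 2.76867
SE(x̄_st) = √2.76867 = 1.66393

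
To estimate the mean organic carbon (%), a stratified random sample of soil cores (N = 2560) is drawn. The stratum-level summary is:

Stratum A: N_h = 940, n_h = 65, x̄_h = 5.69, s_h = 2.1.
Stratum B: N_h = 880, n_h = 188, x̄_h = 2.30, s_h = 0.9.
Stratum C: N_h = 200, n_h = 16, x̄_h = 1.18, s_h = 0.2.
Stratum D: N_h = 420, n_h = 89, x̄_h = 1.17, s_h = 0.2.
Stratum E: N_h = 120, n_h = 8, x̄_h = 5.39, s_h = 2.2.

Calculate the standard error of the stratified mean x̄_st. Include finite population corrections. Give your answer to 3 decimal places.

V̂(x̄_st) = Σ W_h² (1 − n_h/N_h) s_h²/n_h, with W_h = N_h/N and N = 2560:
  stratum A: (940/2560)²·(1 − 65/940)·2.1²/65 = 0.00851493
  stratum B: (880/2560)²·(1 − 188/880)·0.9²/188 = 0.000400346
  stratum C: (200/2560)²·(1 − 16/200)·0.2²/16 = 1.40381e-05
  stratum D: (420/2560)²·(1 − 89/420)·0.2²/89 = 9.53383e-06
  stratum E: (120/2560)²·(1 − 8/120)·2.2²/8 = 0.00124072
V̂(x̄_st) = 0.0101796
SE(x̄_st) = √0.0101796 = 0.100894

SE(x̄_st) ≈ 0.101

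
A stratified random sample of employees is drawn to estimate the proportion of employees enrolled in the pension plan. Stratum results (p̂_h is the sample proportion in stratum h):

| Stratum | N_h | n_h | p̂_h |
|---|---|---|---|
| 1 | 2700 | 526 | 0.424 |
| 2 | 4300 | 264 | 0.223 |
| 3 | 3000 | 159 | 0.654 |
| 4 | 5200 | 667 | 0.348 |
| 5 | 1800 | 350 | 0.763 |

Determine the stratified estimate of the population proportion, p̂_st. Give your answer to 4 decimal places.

p̂_st ≈ 0.4264

N = 17000; stratum weights W_h = N_h/N.
p̂_st = Σ W_h p̂_h = (2700·0.424 + 4300·0.223 + 3000·0.654 + 5200·0.348 + 1800·0.763)/17000 = 0.42639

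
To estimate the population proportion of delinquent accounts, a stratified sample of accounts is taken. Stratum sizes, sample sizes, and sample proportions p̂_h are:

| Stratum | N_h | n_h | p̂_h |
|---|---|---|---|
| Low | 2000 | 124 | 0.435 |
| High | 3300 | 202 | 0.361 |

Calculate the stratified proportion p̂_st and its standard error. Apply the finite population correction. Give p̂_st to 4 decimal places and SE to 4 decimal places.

N = 5300; stratum weights W_h = N_h/N.
p̂_st = Σ W_h p̂_h = (2000·0.435 + 3300·0.361)/5300 = 0.38892
V̂(p̂_st) = Σ W_h² (1 − n_h/N_h) p̂_h(1−p̂_h)/(n_h−1):
  stratum Low: (2000/5300)²·(1 − 124/2000)·0.435·0.565/123 = 0.000266897
  stratum High: (3300/5300)²·(1 − 202/3300)·0.361·0.639/201 = 0.000417691
V̂(p̂_st) = 0.000684588; SE = √V̂ = 0.0261646

p̂_st ≈ 0.3889, SE ≈ 0.0262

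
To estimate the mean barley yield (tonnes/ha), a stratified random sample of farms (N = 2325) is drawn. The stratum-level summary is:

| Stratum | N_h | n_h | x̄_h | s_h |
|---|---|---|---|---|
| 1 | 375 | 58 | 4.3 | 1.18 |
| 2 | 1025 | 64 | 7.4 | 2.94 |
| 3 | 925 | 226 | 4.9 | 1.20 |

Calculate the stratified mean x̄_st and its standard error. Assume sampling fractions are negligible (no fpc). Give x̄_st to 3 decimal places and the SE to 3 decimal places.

x̄_st ≈ 5.905, SE ≈ 0.167

x̄_st = Σ W_h x̄_h = (375·4.3 + 1025·7.4 + 925·4.9)/2325 = 5.90538
V̂(x̄_st) = Σ W_h² s_h²/n_h, with W_h = N_h/N and N = 2325:
  stratum 1: (375/2325)²·1.18²/58 = 0.000624529
  stratum 2: (1025/2325)²·2.94²/64 = 0.0262492
  stratum 3: (925/2325)²·1.20²/226 = 0.00100854
V̂(x̄_st) = 0.0278823
SE(x̄_st) = √0.0278823 = 0.16698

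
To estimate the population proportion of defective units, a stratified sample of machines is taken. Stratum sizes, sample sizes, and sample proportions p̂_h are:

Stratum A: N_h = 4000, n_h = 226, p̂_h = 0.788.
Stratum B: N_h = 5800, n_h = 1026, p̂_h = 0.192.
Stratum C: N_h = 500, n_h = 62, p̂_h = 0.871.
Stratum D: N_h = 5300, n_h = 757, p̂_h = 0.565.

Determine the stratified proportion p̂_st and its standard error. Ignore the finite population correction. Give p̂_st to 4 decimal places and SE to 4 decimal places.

N = 15600; stratum weights W_h = N_h/N.
p̂_st = Σ W_h p̂_h = (4000·0.788 + 5800·0.192 + 500·0.871 + 5300·0.565)/15600 = 0.49331
V̂(p̂_st) = Σ W_h² p̂_h(1−p̂_h)/(n_h−1):
  stratum A: (4000/15600)²·0.788·0.212/225 = 4.88147e-05
  stratum B: (5800/15600)²·0.192·0.808/1025 = 2.09216e-05
  stratum C: (500/15600)²·0.871·0.129/61 = 1.89221e-06
  stratum D: (5300/15600)²·0.565·0.435/756 = 3.75248e-05
V̂(p̂_st) = 0.000109153; SE = √V̂ = 0.0104476

p̂_st ≈ 0.4933, SE ≈ 0.0104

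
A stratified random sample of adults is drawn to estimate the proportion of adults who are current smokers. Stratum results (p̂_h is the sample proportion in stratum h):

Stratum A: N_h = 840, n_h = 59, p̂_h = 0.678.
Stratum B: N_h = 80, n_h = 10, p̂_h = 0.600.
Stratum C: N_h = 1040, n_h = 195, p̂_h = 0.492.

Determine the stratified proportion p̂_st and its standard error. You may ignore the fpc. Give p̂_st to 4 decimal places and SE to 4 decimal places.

p̂_st ≈ 0.5761, SE ≈ 0.0331

N = 1960; stratum weights W_h = N_h/N.
p̂_st = Σ W_h p̂_h = (840·0.678 + 80·0.600 + 1040·0.492)/1960 = 0.57612
V̂(p̂_st) = Σ W_h² p̂_h(1−p̂_h)/(n_h−1):
  stratum A: (840/1960)²·0.678·0.322/58 = 0.00069136
  stratum B: (80/1960)²·0.600·0.400/9 = 4.44259e-05
  stratum C: (1040/1960)²·0.492·0.508/194 = 0.000362728
V̂(p̂_st) = 0.00109851; SE = √V̂ = 0.0331438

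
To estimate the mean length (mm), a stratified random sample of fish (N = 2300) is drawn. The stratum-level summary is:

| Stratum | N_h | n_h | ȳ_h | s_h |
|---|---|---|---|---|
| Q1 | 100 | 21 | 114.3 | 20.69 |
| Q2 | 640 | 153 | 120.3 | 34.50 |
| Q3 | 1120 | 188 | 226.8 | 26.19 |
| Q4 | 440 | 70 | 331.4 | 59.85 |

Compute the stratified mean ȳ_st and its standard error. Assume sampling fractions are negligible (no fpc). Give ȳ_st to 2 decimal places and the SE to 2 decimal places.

ȳ_st = Σ W_h ȳ_h = (100·114.3 + 640·120.3 + 1120·226.8 + 440·331.4)/2300 = 212.28435
V̂(ȳ_st) = Σ W_h² s_h²/n_h, with W_h = N_h/N and N = 2300:
  stratum Q1: (100/2300)²·20.69²/21 = 0.0385342
  stratum Q2: (640/2300)²·34.50²/153 = 0.602353
  stratum Q3: (1120/2300)²·26.19²/188 = 0.865154
  stratum Q4: (440/2300)²·59.85²/70 = 1.87275
V̂(ȳ_st) = 3.37879
SE(ȳ_st) = √3.37879 = 1.83815

ȳ_st ≈ 212.28, SE ≈ 1.84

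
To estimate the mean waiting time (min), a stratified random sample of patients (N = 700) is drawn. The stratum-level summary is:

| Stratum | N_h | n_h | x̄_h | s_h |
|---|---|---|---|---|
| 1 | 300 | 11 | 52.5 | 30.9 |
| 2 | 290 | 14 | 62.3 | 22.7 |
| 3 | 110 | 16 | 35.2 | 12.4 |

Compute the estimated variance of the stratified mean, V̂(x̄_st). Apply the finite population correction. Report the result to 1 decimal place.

V̂(x̄_st) = Σ W_h² (1 − n_h/N_h) s_h²/n_h, with W_h = N_h/N and N = 700:
  stratum 1: (300/700)²·(1 − 11/300)·30.9²/11 = 15.3584
  stratum 2: (290/700)²·(1 − 14/290)·22.7²/14 = 6.01222
  stratum 3: (110/700)²·(1 − 16/110)·12.4²/16 = 0.202791
V̂(x̄_st) = 21.5735

V̂(x̄_st) ≈ 21.6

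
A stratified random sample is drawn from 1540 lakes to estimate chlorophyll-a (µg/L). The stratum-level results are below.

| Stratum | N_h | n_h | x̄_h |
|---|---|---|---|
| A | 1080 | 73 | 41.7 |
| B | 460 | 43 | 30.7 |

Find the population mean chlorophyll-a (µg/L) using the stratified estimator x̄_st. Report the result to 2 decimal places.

N = Σ N_h = 1540. Stratum weights W_h = N_h/N.
x̄_st = (1080·41.7 + 460·30.7) / 1540 = 38.4143

x̄_st ≈ 38.41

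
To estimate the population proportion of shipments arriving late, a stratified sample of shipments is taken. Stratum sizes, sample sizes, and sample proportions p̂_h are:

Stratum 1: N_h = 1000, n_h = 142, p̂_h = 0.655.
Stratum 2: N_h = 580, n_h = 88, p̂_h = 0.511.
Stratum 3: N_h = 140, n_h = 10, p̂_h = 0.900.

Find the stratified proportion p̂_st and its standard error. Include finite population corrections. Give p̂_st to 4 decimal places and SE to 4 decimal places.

p̂_st ≈ 0.6264, SE ≈ 0.0283

N = 1720; stratum weights W_h = N_h/N.
p̂_st = Σ W_h p̂_h = (1000·0.655 + 580·0.511 + 140·0.900)/1720 = 0.62638
V̂(p̂_st) = Σ W_h² (1 − n_h/N_h) p̂_h(1−p̂_h)/(n_h−1):
  stratum 1: (1000/1720)²·(1 − 142/1000)·0.655·0.345/141 = 0.000464806
  stratum 2: (580/1720)²·(1 − 88/580)·0.511·0.489/87 = 0.000277043
  stratum 3: (140/1720)²·(1 − 10/140)·0.900·0.100/9 = 6.15197e-05
V̂(p̂_st) = 0.000803368; SE = √V̂ = 0.0283438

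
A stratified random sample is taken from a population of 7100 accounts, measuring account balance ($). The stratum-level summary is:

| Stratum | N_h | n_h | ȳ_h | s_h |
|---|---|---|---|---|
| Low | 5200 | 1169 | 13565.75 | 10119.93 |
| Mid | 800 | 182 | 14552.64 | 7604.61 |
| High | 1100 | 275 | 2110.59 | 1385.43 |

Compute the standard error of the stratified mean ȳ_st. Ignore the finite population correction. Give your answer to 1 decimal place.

SE(ȳ_st) ≈ 226.3

V̂(ȳ_st) = Σ W_h² s_h²/n_h, with W_h = N_h/N and N = 7100:
  stratum Low: (5200/7100)²·10119.93²/1169 = 46992.7
  stratum Mid: (800/7100)²·7604.61²/182 = 4034.09
  stratum High: (1100/7100)²·1385.43²/275 = 167.535
V̂(ȳ_st) = 51194.3
SE(ȳ_st) = √51194.3 = 226.262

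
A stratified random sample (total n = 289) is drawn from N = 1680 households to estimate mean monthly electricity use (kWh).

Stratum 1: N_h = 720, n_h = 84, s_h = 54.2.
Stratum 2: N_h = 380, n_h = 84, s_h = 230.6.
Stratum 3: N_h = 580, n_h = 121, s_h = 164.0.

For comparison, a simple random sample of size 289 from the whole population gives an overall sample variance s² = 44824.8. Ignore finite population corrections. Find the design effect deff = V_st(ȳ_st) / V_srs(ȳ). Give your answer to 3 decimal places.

V̂(ȳ_st) = Σ W_h² s_h²/n_h, with W_h = N_h/N and N = 1680:
  stratum 1: (720/1680)²·54.2²/84 = 6.42341
  stratum 2: (380/1680)²·230.6²/84 = 32.3883
  stratum 3: (580/1680)²·164.0²/121 = 26.4935
V_st = 65.3052
V_srs = s²/n = 44824.8/289 = 155.103
deff = V_st / V_srs = 65.3052/155.103 = 0.4210

deff ≈ 0.421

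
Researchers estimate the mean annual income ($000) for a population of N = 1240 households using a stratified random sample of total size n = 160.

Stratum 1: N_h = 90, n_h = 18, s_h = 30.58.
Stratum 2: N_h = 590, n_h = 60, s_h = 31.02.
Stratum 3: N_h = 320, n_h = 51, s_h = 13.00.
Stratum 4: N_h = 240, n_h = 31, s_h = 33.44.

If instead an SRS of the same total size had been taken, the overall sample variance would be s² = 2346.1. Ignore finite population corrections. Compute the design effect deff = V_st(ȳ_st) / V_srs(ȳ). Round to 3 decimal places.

deff ≈ 0.373

V̂(ȳ_st) = Σ W_h² s_h²/n_h, with W_h = N_h/N and N = 1240:
  stratum 1: (90/1240)²·30.58²/18 = 0.273681
  stratum 2: (590/1240)²·31.02²/60 = 3.63072
  stratum 3: (320/1240)²·13.00²/51 = 0.220685
  stratum 4: (240/1240)²·33.44²/31 = 1.35129
V_st = 5.47638
V_srs = s²/n = 2346.1/160 = 14.6631
deff = V_st / V_srs = 5.47638/14.6631 = 0.3735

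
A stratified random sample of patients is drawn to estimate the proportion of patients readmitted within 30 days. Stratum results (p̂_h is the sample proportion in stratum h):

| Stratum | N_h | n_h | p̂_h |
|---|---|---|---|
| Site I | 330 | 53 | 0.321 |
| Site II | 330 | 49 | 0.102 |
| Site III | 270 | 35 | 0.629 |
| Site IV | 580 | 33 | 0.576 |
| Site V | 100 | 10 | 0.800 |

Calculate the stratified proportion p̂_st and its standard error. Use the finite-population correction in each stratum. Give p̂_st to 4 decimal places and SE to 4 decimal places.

p̂_st ≈ 0.4494, SE ≈ 0.0371

N = 1610; stratum weights W_h = N_h/N.
p̂_st = Σ W_h p̂_h = (330·0.321 + 330·0.102 + 270·0.629 + 580·0.576 + 100·0.800)/1610 = 0.44938
V̂(p̂_st) = Σ W_h² (1 − n_h/N_h) p̂_h(1−p̂_h)/(n_h−1):
  stratum Site I: (330/1610)²·(1 − 53/330)·0.321·0.679/52 = 0.000147813
  stratum Site II: (330/1610)²·(1 − 49/330)·0.102·0.898/48 = 6.82659e-05
  stratum Site III: (270/1610)²·(1 − 35/270)·0.629·0.371/34 = 0.000168006
  stratum Site IV: (580/1610)²·(1 − 33/580)·0.576·0.424/32 = 0.000934118
  stratum Site V: (100/1610)²·(1 − 10/100)·0.800·0.200/9 = 6.1726e-05
V̂(p̂_st) = 0.00137993; SE = √V̂ = 0.0371474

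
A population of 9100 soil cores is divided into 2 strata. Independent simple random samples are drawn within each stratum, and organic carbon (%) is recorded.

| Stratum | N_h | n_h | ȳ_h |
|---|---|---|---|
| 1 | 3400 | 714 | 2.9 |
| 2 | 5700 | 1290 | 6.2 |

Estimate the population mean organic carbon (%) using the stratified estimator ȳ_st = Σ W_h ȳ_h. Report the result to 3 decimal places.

ȳ_st ≈ 4.967

N = Σ N_h = 9100. Stratum weights W_h = N_h/N.
ȳ_st = (3400·2.9 + 5700·6.2) / 9100 = 4.96703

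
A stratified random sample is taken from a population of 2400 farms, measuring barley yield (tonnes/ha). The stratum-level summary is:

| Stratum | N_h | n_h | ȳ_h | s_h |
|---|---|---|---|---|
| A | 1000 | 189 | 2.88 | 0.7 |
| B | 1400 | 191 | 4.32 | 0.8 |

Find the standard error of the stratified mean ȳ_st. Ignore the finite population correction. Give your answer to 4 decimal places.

SE(ȳ_st) ≈ 0.0399

V̂(ȳ_st) = Σ W_h² s_h²/n_h, with W_h = N_h/N and N = 2400:
  stratum A: (1000/2400)²·0.7²/189 = 0.000450103
  stratum B: (1400/2400)²·0.8²/191 = 0.0011402
V̂(ȳ_st) = 0.0015903
SE(ȳ_st) = √0.0015903 = 0.0398786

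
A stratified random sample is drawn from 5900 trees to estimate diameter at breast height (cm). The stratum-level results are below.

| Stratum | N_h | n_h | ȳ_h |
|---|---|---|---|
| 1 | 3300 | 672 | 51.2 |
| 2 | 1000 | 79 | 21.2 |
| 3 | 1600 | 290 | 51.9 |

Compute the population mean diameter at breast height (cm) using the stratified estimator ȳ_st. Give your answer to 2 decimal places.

N = Σ N_h = 5900. Stratum weights W_h = N_h/N.
ȳ_st = (3300·51.2 + 1000·21.2 + 1600·51.9) / 5900 = 46.3051

ȳ_st ≈ 46.31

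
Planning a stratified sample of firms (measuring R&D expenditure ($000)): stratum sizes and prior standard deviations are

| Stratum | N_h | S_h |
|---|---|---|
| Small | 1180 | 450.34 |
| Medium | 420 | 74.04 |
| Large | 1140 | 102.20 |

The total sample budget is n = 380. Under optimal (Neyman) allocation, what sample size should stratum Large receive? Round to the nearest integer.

Neyman allocation: n_h = n · N_h S_h / Σ N_i S_i, with n = 380.
  stratum Small: N_h·S_h = 1180·450.34 = 531401.20
  stratum Medium: N_h·S_h = 420·74.04 = 31096.80
  stratum Large: N_h·S_h = 1140·102.20 = 116508.00
Σ N_h S_h = 679006.00
n for stratum Large = 380·116508.00/679006.00 = 65.203 → 65

65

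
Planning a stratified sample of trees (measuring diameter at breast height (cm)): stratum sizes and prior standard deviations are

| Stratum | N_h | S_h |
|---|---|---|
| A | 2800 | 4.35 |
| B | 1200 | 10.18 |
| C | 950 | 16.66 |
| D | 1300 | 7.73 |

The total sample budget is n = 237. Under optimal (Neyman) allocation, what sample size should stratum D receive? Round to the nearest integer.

Neyman allocation: n_h = n · N_h S_h / Σ N_i S_i, with n = 237.
  stratum A: N_h·S_h = 2800·4.35 = 12180.00
  stratum B: N_h·S_h = 1200·10.18 = 12216.00
  stratum C: N_h·S_h = 950·16.66 = 15827.00
  stratum D: N_h·S_h = 1300·7.73 = 10049.00
Σ N_h S_h = 50272.00
n for stratum D = 237·10049.00/50272.00 = 47.375 → 47

47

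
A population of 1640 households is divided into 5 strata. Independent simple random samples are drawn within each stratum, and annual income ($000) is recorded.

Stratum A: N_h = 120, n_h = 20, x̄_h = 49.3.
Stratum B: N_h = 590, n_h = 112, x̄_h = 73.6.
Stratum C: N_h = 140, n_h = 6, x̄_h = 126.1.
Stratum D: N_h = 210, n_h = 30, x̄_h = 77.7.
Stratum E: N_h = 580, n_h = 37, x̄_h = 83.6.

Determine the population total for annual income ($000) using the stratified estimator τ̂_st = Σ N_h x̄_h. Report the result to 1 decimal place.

τ̂_st = Σ N_h x̄_h = 120·49.3 + 590·73.6 + 140·126.1 + 210·77.7 + 580·83.6 = 131799.0

τ̂_st ≈ 131799.0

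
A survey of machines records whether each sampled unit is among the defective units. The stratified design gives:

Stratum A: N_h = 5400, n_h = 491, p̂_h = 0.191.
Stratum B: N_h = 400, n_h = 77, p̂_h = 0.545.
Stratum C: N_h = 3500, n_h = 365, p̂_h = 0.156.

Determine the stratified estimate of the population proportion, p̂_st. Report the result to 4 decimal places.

N = 9300; stratum weights W_h = N_h/N.
p̂_st = Σ W_h p̂_h = (5400·0.191 + 400·0.545 + 3500·0.156)/9300 = 0.19305

p̂_st ≈ 0.1931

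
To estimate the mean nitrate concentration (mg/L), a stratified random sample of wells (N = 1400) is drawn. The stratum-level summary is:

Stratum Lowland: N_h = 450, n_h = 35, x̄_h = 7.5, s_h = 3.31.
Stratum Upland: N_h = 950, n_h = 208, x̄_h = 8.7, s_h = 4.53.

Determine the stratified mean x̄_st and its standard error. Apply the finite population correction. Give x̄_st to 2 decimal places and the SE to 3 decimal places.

x̄_st ≈ 8.31, SE ≈ 0.256

x̄_st = Σ W_h x̄_h = (450·7.5 + 950·8.7)/1400 = 8.31429
V̂(x̄_st) = Σ W_h² (1 − n_h/N_h) s_h²/n_h, with W_h = N_h/N and N = 1400:
  stratum Lowland: (450/1400)²·(1 − 35/450)·3.31²/35 = 0.0298258
  stratum Upland: (950/1400)²·(1 − 208/950)·4.53²/208 = 0.0354817
V̂(x̄_st) = 0.0653075
SE(x̄_st) = √0.0653075 = 0.255553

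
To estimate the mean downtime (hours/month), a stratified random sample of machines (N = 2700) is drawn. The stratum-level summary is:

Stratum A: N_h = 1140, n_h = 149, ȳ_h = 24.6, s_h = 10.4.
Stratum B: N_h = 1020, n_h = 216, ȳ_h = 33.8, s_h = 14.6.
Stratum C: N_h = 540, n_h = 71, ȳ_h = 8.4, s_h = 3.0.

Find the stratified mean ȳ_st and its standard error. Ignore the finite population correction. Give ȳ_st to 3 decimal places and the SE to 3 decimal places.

ȳ_st = Σ W_h ȳ_h = (1140·24.6 + 1020·33.8 + 540·8.4)/2700 = 24.83556
V̂(ȳ_st) = Σ W_h² s_h²/n_h, with W_h = N_h/N and N = 2700:
  stratum A: (1140/2700)²·10.4²/149 = 0.129408
  stratum B: (1020/2700)²·14.6²/216 = 0.14084
  stratum C: (540/2700)²·3.0²/71 = 0.00507042
V̂(ȳ_st) = 0.275318
SE(ȳ_st) = √0.275318 = 0.524708

ȳ_st ≈ 24.836, SE ≈ 0.525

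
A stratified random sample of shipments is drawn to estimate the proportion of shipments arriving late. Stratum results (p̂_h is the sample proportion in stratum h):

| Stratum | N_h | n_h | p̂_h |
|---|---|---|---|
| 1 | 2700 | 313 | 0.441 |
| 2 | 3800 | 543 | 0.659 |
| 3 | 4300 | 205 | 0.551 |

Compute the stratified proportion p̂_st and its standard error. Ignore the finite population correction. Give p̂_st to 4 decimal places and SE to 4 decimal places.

p̂_st ≈ 0.5615, SE ≈ 0.0171

N = 10800; stratum weights W_h = N_h/N.
p̂_st = Σ W_h p̂_h = (2700·0.441 + 3800·0.659 + 4300·0.551)/10800 = 0.56150
V̂(p̂_st) = Σ W_h² p̂_h(1−p̂_h)/(n_h−1):
  stratum 1: (2700/10800)²·0.441·0.559/312 = 4.93828e-05
  stratum 2: (3800/10800)²·0.659·0.341/542 = 5.13287e-05
  stratum 3: (4300/10800)²·0.551·0.449/204 = 0.000192246
V̂(p̂_st) = 0.000292957; SE = √V̂ = 0.017116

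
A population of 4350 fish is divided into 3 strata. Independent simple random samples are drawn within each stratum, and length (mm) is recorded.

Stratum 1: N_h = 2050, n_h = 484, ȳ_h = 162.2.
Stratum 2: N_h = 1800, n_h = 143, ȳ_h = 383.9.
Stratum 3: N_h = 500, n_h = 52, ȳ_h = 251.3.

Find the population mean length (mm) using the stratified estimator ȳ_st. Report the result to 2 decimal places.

ȳ_st ≈ 264.18

N = Σ N_h = 4350. Stratum weights W_h = N_h/N.
ȳ_st = (2050·162.2 + 1800·383.9 + 500·251.3) / 4350 = 264.1793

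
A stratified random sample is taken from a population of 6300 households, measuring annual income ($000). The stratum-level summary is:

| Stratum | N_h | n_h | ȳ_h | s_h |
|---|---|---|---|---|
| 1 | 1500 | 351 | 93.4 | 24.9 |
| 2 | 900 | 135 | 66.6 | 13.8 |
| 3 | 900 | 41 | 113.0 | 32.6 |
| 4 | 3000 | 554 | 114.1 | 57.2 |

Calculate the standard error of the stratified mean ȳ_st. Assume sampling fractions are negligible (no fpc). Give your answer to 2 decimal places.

V̂(ȳ_st) = Σ W_h² s_h²/n_h, with W_h = N_h/N and N = 6300:
  stratum 1: (1500/6300)²·24.9²/351 = 0.100137
  stratum 2: (900/6300)²·13.8²/135 = 0.0287891
  stratum 3: (900/6300)²·32.6²/41 = 0.529
  stratum 4: (3000/6300)²·57.2²/554 = 1.33919
V̂(ȳ_st) = 1.99712
SE(ȳ_st) = √1.99712 = 1.41319

SE(ȳ_st) ≈ 1.41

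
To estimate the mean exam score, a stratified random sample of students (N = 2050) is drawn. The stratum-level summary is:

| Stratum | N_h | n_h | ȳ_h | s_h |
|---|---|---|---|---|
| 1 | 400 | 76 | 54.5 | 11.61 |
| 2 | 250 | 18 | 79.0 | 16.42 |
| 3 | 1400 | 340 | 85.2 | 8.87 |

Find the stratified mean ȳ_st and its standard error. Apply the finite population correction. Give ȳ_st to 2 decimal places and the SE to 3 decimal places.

ȳ_st ≈ 78.45, SE ≈ 0.586

ȳ_st = Σ W_h ȳ_h = (400·54.5 + 250·79.0 + 1400·85.2)/2050 = 78.45366
V̂(ȳ_st) = Σ W_h² (1 − n_h/N_h) s_h²/n_h, with W_h = N_h/N and N = 2050:
  stratum 1: (400/2050)²·(1 − 76/400)·11.61²/76 = 0.0546951
  stratum 2: (250/2050)²·(1 − 18/250)·16.42²/18 = 0.206726
  stratum 3: (1400/2050)²·(1 − 340/1400)·8.87²/340 = 0.0817136
V̂(ȳ_st) = 0.343134
SE(ȳ_st) = √0.343134 = 0.585777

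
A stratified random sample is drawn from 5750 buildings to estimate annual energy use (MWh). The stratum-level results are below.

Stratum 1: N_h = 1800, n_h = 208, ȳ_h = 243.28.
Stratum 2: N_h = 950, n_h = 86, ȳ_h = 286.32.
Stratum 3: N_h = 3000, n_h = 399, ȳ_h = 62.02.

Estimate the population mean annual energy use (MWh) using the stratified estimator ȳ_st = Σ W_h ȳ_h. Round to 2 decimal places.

N = Σ N_h = 5750. Stratum weights W_h = N_h/N.
ȳ_st = (1800·243.28 + 950·286.32 + 3000·62.02) / 5750 = 155.8205

ȳ_st ≈ 155.82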